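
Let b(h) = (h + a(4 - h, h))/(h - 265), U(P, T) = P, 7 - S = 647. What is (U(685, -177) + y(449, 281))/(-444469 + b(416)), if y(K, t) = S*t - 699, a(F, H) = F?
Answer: 27157954/67114815 ≈ 0.40465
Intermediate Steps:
S = -640 (S = 7 - 1*647 = 7 - 647 = -640)
b(h) = 4/(-265 + h) (b(h) = (h + (4 - h))/(h - 265) = 4/(-265 + h))
y(K, t) = -699 - 640*t (y(K, t) = -640*t - 699 = -699 - 640*t)
(U(685, -177) + y(449, 281))/(-444469 + b(416)) = (685 + (-699 - 640*281))/(-444469 + 4/(-265 + 416)) = (685 + (-699 - 179840))/(-444469 + 4/151) = (685 - 180539)/(-444469 + 4*(1/151)) = -179854/(-444469 + 4/151) = -179854/(-67114815/151) = -179854*(-151/67114815) = 27157954/67114815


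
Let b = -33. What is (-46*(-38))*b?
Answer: -57684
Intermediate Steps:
(-46*(-38))*b = -46*(-38)*(-33) = 1748*(-33) = -57684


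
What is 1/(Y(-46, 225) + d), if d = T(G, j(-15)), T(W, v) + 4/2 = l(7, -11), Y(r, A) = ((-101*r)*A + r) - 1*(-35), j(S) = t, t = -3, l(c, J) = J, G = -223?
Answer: 1/1045326 ≈ 9.5664e-7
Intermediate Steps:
j(S) = -3
Y(r, A) = 35 + r - 101*A*r (Y(r, A) = (-101*A*r + r) + 35 = (r - 101*A*r) + 35 = 35 + r - 101*A*r)
T(W, v) = -13 (T(W, v) = -2 - 11 = -13)
d = -13
1/(Y(-46, 225) + d) = 1/((35 - 46 - 101*225*(-46)) - 13) = 1/((35 - 46 + 1045350) - 13) = 1/(1045339 - 13) = 1/1045326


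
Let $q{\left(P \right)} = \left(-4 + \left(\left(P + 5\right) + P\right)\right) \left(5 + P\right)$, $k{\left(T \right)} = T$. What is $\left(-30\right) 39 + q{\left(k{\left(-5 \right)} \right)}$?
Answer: $-1170$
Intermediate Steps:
$q{\left(P \right)} = \left(1 + 2 P\right) \left(5 + P\right)$ ($q{\left(P \right)} = \left(-4 + \left(\left(5 + P\right) + P\right)\right) \left(5 + P\right) = \left(-4 + \left(5 + 2 P\right)\right) \left(5 + P\right) = \left(1 + 2 P\right) \left(5 + P\right)$)
$\left(-30\right) 39 + q{\left(k{\left(-5 \right)} \right)} = \left(-30\right) 39 + \left(5 + 2 \left(-5\right)^{2} + 11 \left(-5\right)\right) = -1170 + \left(5 + 2 \cdot 25 - 55\right) = -1170 + \left(5 + 50 - 55\right) = -1170 + 0 = -1170$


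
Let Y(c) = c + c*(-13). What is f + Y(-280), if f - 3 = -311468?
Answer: -308105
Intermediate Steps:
f = -311465 (f = 3 - 311468 = -311465)
Y(c) = -12*c (Y(c) = c - 13*c = -12*c)
f + Y(-280) = -311465 - 12*(-280) = -311465 + 3360 = -308105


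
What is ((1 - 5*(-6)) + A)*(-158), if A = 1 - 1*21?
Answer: -1738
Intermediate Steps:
A = -20 (A = 1 - 21 = -20)
((1 - 5*(-6)) + A)*(-158) = ((1 - 5*(-6)) - 20)*(-158) = ((1 + 30) - 20)*(-158) = (31 - 20)*(-158) = 11*(-158) = -1738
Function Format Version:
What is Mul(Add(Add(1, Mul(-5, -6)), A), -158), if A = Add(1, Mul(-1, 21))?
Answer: -1738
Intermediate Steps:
A = -20 (A = Add(1, -21) = -20)
Mul(Add(Add(1, Mul(-5, -6)), A), -158) = Mul(Add(Add(1, Mul(-5, -6)), -20), -158) = Mul(Add(Add(1, 30), -20), -158) = Mul(Add(31, -20), -158) = Mul(11, -158) = -1738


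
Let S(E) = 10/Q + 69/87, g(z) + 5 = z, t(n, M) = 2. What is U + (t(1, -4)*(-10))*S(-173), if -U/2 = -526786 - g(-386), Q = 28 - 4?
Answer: 91590625/87 ≈ 1.0528e+6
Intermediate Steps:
g(z) = -5 + z
Q = 24
S(E) = 421/348 (S(E) = 10/24 + 69/87 = 10*(1/24) + 69*(1/87) = 5/12 + 23/29 = 421/348)
U = 1052790 (U = -2*(-526786 - (-5 - 386)) = -2*(-526786 - 1*(-391)) = -2*(-526786 + 391) = -2*(-526395) = 1052790)
U + (t(1, -4)*(-10))*S(-173) = 1052790 + (2*(-10))*(421/348) = 1052790 - 20*421/348 = 1052790 - 2105/87 = 91590625/87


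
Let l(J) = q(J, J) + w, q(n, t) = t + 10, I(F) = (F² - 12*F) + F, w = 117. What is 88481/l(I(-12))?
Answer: 88481/403 ≈ 219.56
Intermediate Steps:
I(F) = F² - 11*F
q(n, t) = 10 + t
l(J) = 127 + J (l(J) = (10 + J) + 117 = 127 + J)
88481/l(I(-12)) = 88481/(127 - 12*(-11 - 12)) = 88481/(127 - 12*(-23)) = 88481/(127 + 276) = 88481/403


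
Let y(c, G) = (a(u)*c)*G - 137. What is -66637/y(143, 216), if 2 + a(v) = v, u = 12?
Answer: -66637/308743 ≈ -0.21583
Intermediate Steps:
a(v) = -2 + v
y(c, G) = -137 + 10*G*c (y(c, G) = ((-2 + 12)*c)*G - 137 = (10*c)*G - 137 = 10*G*c - 137 = -137 + 10*G*c)
-66637/y(143, 216) = -66637/(-137 + 10*216*143) = -66637/(-137 + 308880) = -66637/308743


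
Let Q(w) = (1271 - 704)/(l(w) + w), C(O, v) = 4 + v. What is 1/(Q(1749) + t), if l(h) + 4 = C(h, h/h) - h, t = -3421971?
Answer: -1/3421404 ≈ -2.9228e-7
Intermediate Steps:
l(h) = 1 - h (l(h) = -4 + ((4 + h/h) - h) = -4 + ((4 + 1) - h) = -4 + (5 - h) = 1 - h)
Q(w) = 567 (Q(w) = (1271 - 704)/((1 - w) + w) = 567/1 = 567*1 = 567)
1/(Q(1749) + t) = 1/(567 - 3421971) = 1/(-3421404) = -1/3421404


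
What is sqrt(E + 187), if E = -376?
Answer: 3*I*sqrt(21) ≈ 13.748*I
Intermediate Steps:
sqrt(E + 187) = sqrt(-376 + 187) = sqrt(-189) = 3*I*sqrt(21)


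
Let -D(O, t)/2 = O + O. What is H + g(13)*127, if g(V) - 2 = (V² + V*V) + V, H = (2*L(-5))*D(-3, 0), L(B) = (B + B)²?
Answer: 47231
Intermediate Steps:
D(O, t) = -4*O (D(O, t) = -2*(O + O) = -4*O)
L(B) = 4*B² (L(B) = (2*B)² = 4*B²)
H = 2400 (H = (2*(4*(-5)²))*(-4*(-3)) = (2*(4*25))*12 = (2*100)*12 = 200*12 = 2400)
g(V) = 2 + V + 2*V² (g(V) = 2 + ((V² + V*V) + V) = 2 + ((V² + V²) + V) = 2 + (2*V² + V) = 2 + (V + 2*V²) = 2 + V + 2*V²)
H + g(13)*127 = 2400 + (2 + 13 + 2*13²)*127 = 2400 + (2 + 13 + 2*169)*127 = 2400 + (2 + 13 + 338)*127 = 2400 + 353*127 = 2400 + 44831 = 47231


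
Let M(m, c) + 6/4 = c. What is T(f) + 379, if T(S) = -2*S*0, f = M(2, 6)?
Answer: 379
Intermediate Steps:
M(m, c) = -3/2 + c
f = 9/2 (f = -3/2 + 6 = 9/2 ≈ 4.5000)
T(S) = 0
T(f) + 379 = 0 + 379 = 379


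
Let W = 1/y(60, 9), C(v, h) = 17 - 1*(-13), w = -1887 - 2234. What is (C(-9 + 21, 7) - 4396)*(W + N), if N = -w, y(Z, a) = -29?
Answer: -521771928/29 ≈ -1.7992e+7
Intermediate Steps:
w = -4121
C(v, h) = 30 (C(v, h) = 17 + 13 = 30)
W = -1/29 (W = 1/(-29) = -1/29 ≈ -0.034483)
N = 4121 (N = -1*(-4121) = 4121)
(C(-9 + 21, 7) - 4396)*(W + N) = (30 - 4396)*(-1/29 + 4121) = -4366*119508/29 = -521771928/29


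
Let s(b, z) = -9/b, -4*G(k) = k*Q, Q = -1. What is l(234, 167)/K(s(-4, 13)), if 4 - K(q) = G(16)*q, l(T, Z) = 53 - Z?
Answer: 114/5 ≈ 22.800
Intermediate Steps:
G(k) = k/4 (G(k) = -k*(-1)/4 = -(-1)*k/4 = k/4)
K(q) = 4 - 4*q (K(q) = 4 - (¼)*16*q = 4 - 4*q)
l(234, 167)/K(s(-4, 13)) = (53 - 1*167)/(4 - (-36)/(-4)) = (53 - 167)/(4 - (-36)*(-1)/4) = -114/(4 - 4*9/4) = -114/(4 - 9) = -114/(-5) = -114*(-⅕) = 114/5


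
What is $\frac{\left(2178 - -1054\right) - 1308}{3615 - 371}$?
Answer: $\frac{481}{811} \approx 0.59309$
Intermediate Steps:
$\frac{\left(2178 - -1054\right) - 1308}{3615 - 371} = \frac{\left(2178 + 1054\right) - 1308}{3244} = \left(3232 - 1308\right) \frac{1}{3244} = 1924 \cdot \frac{1}{3244} = \frac{481}{811}$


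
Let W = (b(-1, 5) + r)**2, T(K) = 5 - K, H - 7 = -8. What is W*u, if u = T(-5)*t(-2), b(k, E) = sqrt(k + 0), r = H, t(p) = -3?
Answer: 60*I ≈ 60.0*I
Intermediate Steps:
H = -1 (H = 7 - 8 = -1)
r = -1
b(k, E) = sqrt(k)
u = -30 (u = (5 - 1*(-5))*(-3) = (5 + 5)*(-3) = 10*(-3) = -30)
W = (-1 + I)**2 (W = (sqrt(-1) - 1)**2 = (I - 1)**2 = (-1 + I)**2 ≈ -2.0*I)
W*u = (1 - I)**2*(-30) = -30*(1 - I)**2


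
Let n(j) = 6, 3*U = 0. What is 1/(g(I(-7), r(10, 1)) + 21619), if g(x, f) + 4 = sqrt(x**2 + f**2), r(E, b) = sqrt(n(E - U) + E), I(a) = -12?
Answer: 4323/93441613 - 4*sqrt(10)/467208065 ≈ 4.6237e-5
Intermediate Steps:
U = 0 (U = (1/3)*0 = 0)
r(E, b) = sqrt(6 + E)
g(x, f) = -4 + sqrt(f**2 + x**2) (g(x, f) = -4 + sqrt(x**2 + f**2) = -4 + sqrt(f**2 + x**2))
1/(g(I(-7), r(10, 1)) + 21619) = 1/((-4 + sqrt((sqrt(6 + 10))**2 + (-12)**2)) + 21619) = 1/((-4 + sqrt((sqrt(16))**2 + 144)) + 21619) = 1/((-4 + sqrt(4**2 + 144)) + 21619) = 1/((-4 + sqrt(16 + 144)) + 21619) = 1/((-4 + sqrt(160)) + 21619) = 1/((-4 + 4*sqrt(10)) + 21619) = 1/(21615 + 4*sqrt(10))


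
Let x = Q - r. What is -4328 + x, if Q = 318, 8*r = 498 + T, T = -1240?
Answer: -15669/4 ≈ -3917.3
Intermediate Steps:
r = -371/4 (r = (498 - 1240)/8 = (1/8)*(-742) = -371/4 ≈ -92.750)
x = 1643/4 (x = 318 - 1*(-371/4) = 318 + 371/4 = 1643/4 ≈ 410.75)
-4328 + x = -4328 + 1643/4 = -15669/4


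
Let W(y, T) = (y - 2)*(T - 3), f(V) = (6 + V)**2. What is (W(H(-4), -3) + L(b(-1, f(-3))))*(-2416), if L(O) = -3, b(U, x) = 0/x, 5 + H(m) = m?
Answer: -152208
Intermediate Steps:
H(m) = -5 + m
b(U, x) = 0
W(y, T) = (-3 + T)*(-2 + y) (W(y, T) = (-2 + y)*(-3 + T) = (-3 + T)*(-2 + y))
(W(H(-4), -3) + L(b(-1, f(-3))))*(-2416) = ((6 - 3*(-5 - 4) - 2*(-3) - 3*(-5 - 4)) - 3)*(-2416) = ((6 - 3*(-9) + 6 - 3*(-9)) - 3)*(-2416) = ((6 + 27 + 6 + 27) - 3)*(-2416) = (66 - 3)*(-2416) = 63*(-2416) = -152208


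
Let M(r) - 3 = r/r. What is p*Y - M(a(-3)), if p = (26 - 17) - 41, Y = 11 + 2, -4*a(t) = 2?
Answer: -420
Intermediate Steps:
a(t) = -½ (a(t) = -¼*2 = -½)
Y = 13
M(r) = 4 (M(r) = 3 + r/r = 3 + 1 = 4)
p = -32 (p = 9 - 41 = -32)
p*Y - M(a(-3)) = -32*13 - 1*4 = -416 - 4 = -420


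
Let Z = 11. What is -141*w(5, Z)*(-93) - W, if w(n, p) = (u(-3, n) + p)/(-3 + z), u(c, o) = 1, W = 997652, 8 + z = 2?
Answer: -1015136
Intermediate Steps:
z = -6 (z = -8 + 2 = -6)
w(n, p) = -⅑ - p/9 (w(n, p) = (1 + p)/(-3 - 6) = (1 + p)/(-9) = (1 + p)*(-⅑) = -⅑ - p/9)
-141*w(5, Z)*(-93) - W = -141*(-⅑ - ⅑*11)*(-93) - 1*997652 = -141*(-⅑ - 11/9)*(-93) - 997652 = -141*(-4/3)*(-93) - 997652 = 188*(-93) - 997652 = -17484 - 997652 = -1015136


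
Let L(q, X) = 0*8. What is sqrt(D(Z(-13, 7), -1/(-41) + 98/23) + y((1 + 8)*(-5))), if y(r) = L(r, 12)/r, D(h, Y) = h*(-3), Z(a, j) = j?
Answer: I*sqrt(21) ≈ 4.5826*I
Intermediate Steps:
L(q, X) = 0
D(h, Y) = -3*h
y(r) = 0 (y(r) = 0/r = 0)
sqrt(D(Z(-13, 7), -1/(-41) + 98/23) + y((1 + 8)*(-5))) = sqrt(-3*7 + 0) = sqrt(-21 + 0) = sqrt(-21) = I*sqrt(21)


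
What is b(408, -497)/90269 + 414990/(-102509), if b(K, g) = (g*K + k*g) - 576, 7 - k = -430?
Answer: -80569969679/9253384921 ≈ -8.7071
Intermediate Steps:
k = 437 (k = 7 - 1*(-430) = 7 + 430 = 437)
b(K, g) = -576 + 437*g + K*g (b(K, g) = (g*K + 437*g) - 576 = (K*g + 437*g) - 576 = (437*g + K*g) - 576 = -576 + 437*g + K*g)
b(408, -497)/90269 + 414990/(-102509) = (-576 + 437*(-497) + 408*(-497))/90269 + 414990/(-102509) = (-576 - 217189 - 202776)*(1/90269) + 414990*(-1/102509) = -420541*1/90269 - 414990/102509 = -420541/90269 - 414990/102509 = -80569969679/9253384921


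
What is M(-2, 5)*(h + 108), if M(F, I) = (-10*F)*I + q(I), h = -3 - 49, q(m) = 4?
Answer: 5824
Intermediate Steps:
h = -52
M(F, I) = 4 - 10*F*I (M(F, I) = (-10*F)*I + 4 = -10*F*I + 4 = 4 - 10*F*I)
M(-2, 5)*(h + 108) = (4 - 10*(-2)*5)*(-52 + 108) = (4 + 100)*56 = 104*56 = 5824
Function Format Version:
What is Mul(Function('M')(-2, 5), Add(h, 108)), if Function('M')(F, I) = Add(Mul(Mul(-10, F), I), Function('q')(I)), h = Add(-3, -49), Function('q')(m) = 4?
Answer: 5824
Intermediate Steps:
h = -52
Function('M')(F, I) = Add(4, Mul(-10, F, I)) (Function('M')(F, I) = Add(Mul(Mul(-10, F), I), 4) = Add(Mul(-10, F, I), 4) = Add(4, Mul(-10, F, I)))
Mul(Function('M')(-2, 5), Add(h, 108)) = Mul(Add(4, Mul(-10, -2, 5)), Add(-52, 108)) = Mul(Add(4, 100), 56) = Mul(104, 56) = 5824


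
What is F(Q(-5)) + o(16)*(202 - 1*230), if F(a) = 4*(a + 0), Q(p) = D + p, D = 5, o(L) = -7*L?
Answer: 3136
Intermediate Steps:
Q(p) = 5 + p
F(a) = 4*a
F(Q(-5)) + o(16)*(202 - 1*230) = 4*(5 - 5) + (-7*16)*(202 - 1*230) = 4*0 - 112*(202 - 230) = 0 - 112*(-28) = 0 + 3136 = 3136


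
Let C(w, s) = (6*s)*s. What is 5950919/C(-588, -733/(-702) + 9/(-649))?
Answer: 205871584191476346/220335421201 ≈ 9.3436e+5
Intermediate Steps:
C(w, s) = 6*s²
5950919/C(-588, -733/(-702) + 9/(-649)) = 5950919/((6*(-733/(-702) + 9/(-649))²)) = 5950919/((6*(-733*(-1/702) + 9*(-1/649))²)) = 5950919/((6*(733/702 - 9/649)²)) = 5950919/((6*(469399/455598)²)) = 5950919/((6*(220335421201/207569537604))) = 5950919/(220335421201/34594922934) = 5950919*(34594922934/220335421201) = 205871584191476346/220335421201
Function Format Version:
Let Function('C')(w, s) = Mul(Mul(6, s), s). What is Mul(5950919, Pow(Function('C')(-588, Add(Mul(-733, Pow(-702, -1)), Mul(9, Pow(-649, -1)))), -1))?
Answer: Rational(205871584191476346, 220335421201) ≈ 9.3436e+5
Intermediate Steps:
Function('C')(w, s) = Mul(6, Pow(s, 2))
Mul(5950919, Pow(Function('C')(-588, Add(Mul(-733, Pow(-702, -1)), Mul(9, Pow(-649, -1)))), -1)) = Mul(5950919, Pow(Mul(6, Pow(Add(Mul(-733, Pow(-702, -1)), Mul(9, Pow(-649, -1))), 2)), -1)) = Mul(5950919, Pow(Mul(6, Pow(Add(Mul(-733, Rational(-1, 702)), Mul(9, Rational(-1, 649))), 2)), -1)) = Mul(5950919, Pow(Mul(6, Pow(Add(Rational(733, 702), Rational(-9, 649)), 2)), -1)) = Mul(5950919, Pow(Mul(6, Pow(Rational(469399, 455598), 2)), -1)) = Mul(5950919, Pow(Mul(6, Rational(220335421201, 207569537604)), -1)) = Mul(5950919, Pow(Rational(220335421201, 34594922934), -1)) = Mul(5950919, Rational(34594922934, 220335421201)) = Rational(205871584191476346, 220335421201)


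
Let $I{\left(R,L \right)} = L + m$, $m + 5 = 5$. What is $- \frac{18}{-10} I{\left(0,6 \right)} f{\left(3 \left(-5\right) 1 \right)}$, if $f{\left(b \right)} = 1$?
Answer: $\frac{54}{5} \approx 10.8$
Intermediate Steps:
$m = 0$ ($m = -5 + 5 = 0$)
$I{\left(R,L \right)} = L$ ($I{\left(R,L \right)} = L + 0 = L$)
$- \frac{18}{-10} I{\left(0,6 \right)} f{\left(3 \left(-5\right) 1 \right)} = - \frac{18}{-10} \cdot 6 \cdot 1 = \left(-18\right) \left(- \frac{1}{10}\right) 6 \cdot 1 = \frac{9}{5} \cdot 6 \cdot 1 = \frac{54}{5} \cdot 1 = \frac{54}{5}$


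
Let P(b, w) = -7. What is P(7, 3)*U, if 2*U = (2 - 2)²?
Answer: 0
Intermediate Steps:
U = 0 (U = (2 - 2)²/2 = (½)*0² = (½)*0 = 0)
P(7, 3)*U = -7*0 = 0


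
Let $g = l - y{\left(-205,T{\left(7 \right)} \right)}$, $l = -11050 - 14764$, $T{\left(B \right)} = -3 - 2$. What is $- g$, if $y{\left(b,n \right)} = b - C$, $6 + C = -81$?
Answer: $25696$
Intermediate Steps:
$C = -87$ ($C = -6 - 81 = -87$)
$T{\left(B \right)} = -5$
$y{\left(b,n \right)} = 87 + b$ ($y{\left(b,n \right)} = b - -87 = b + 87 = 87 + b$)
$l = -25814$ ($l = -11050 - 14764 = -25814$)
$g = -25696$ ($g = -25814 - \left(87 - 205\right) = -25814 - -118 = -25814 + 118 = -25696$)
$- g = \left(-1\right) \left(-25696\right) = 25696$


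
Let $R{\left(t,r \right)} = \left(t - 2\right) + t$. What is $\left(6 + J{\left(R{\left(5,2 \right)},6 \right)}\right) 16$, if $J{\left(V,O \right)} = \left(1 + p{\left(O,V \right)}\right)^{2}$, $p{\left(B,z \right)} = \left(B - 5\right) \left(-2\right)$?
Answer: $112$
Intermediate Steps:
$p{\left(B,z \right)} = 10 - 2 B$ ($p{\left(B,z \right)} = \left(-5 + B\right) \left(-2\right) = 10 - 2 B$)
$R{\left(t,r \right)} = -2 + 2 t$ ($R{\left(t,r \right)} = \left(-2 + t\right) + t = -2 + 2 t$)
$J{\left(V,O \right)} = \left(11 - 2 O\right)^{2}$ ($J{\left(V,O \right)} = \left(1 - \left(-10 + 2 O\right)\right)^{2} = \left(11 - 2 O\right)^{2}$)
$\left(6 + J{\left(R{\left(5,2 \right)},6 \right)}\right) 16 = \left(6 + \left(-11 + 2 \cdot 6\right)^{2}\right) 16 = \left(6 + \left(-11 + 12\right)^{2}\right) 16 = \left(6 + 1^{2}\right) 16 = \left(6 + 1\right) 16 = 7 \cdot 16 = 112$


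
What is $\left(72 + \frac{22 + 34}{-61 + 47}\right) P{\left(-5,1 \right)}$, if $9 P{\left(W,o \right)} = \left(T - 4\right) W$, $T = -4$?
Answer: $\frac{2720}{9} \approx 302.22$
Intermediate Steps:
$P{\left(W,o \right)} = - \frac{8 W}{9}$ ($P{\left(W,o \right)} = \frac{\left(-4 - 4\right) W}{9} = \frac{\left(-8\right) W}{9} = - \frac{8 W}{9}$)
$\left(72 + \frac{22 + 34}{-61 + 47}\right) P{\left(-5,1 \right)} = \left(72 + \frac{22 + 34}{-61 + 47}\right) \left(\left(- \frac{8}{9}\right) \left(-5\right)\right) = \left(72 + \frac{56}{-14}\right) \frac{40}{9} = \left(72 + 56 \left(- \frac{1}{14}\right)\right) \frac{40}{9} = \left(72 - 4\right) \frac{40}{9} = 68 \cdot \frac{40}{9} = \frac{2720}{9}$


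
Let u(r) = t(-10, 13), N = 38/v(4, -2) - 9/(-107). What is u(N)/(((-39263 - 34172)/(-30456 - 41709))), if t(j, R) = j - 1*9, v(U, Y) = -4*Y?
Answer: -14433/773 ≈ -18.671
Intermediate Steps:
N = 2069/428 (N = 38/((-4*(-2))) - 9/(-107) = 38/8 - 9*(-1/107) = 38*(⅛) + 9/107 = 19/4 + 9/107 = 2069/428 ≈ 4.8341)
t(j, R) = -9 + j (t(j, R) = j - 9 = -9 + j)
u(r) = -19 (u(r) = -9 - 10 = -19)
u(N)/(((-39263 - 34172)/(-30456 - 41709))) = -19*(-30456 - 41709)/(-39263 - 34172) = -19/((-73435/(-72165))) = -19/((-73435*(-1/72165))) = -19/14687/14433 = -19*14433/14687 = -14433/773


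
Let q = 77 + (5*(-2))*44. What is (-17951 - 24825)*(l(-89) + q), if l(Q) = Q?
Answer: 19334752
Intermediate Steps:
q = -363 (q = 77 - 10*44 = 77 - 440 = -363)
(-17951 - 24825)*(l(-89) + q) = (-17951 - 24825)*(-89 - 363) = -42776*(-452) = 19334752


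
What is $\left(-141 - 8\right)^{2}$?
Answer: $22201$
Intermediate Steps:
$\left(-141 - 8\right)^{2} = \left(-149\right)^{2} = 22201$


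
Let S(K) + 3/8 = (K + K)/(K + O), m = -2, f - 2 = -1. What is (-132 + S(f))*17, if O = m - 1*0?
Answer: -18275/8 ≈ -2284.4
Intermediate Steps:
f = 1 (f = 2 - 1 = 1)
O = -2 (O = -2 - 1*0 = -2 + 0 = -2)
S(K) = -3/8 + 2*K/(-2 + K) (S(K) = -3/8 + (K + K)/(K - 2) = -3/8 + (2*K)/(-2 + K) = -3/8 + 2*K/(-2 + K))
(-132 + S(f))*17 = (-132 + (6 + 13*1)/(8*(-2 + 1)))*17 = (-132 + (⅛)*(6 + 13)/(-1))*17 = (-132 + (⅛)*(-1)*19)*17 = (-132 - 19/8)*17 = -1075/8*17 = -18275/8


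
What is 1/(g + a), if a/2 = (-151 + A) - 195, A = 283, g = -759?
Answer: -1/885 ≈ -0.0011299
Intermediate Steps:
a = -126 (a = 2*((-151 + 283) - 195) = 2*(132 - 195) = 2*(-63) = -126)
1/(g + a) = 1/(-759 - 126) = 1/(-885) = -1/885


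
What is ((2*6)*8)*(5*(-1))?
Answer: -480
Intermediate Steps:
((2*6)*8)*(5*(-1)) = (12*8)*(-5) = 96*(-5) = -480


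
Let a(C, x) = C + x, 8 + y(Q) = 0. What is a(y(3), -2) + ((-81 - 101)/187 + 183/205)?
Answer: -386439/38335 ≈ -10.081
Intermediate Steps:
y(Q) = -8 (y(Q) = -8 + 0 = -8)
a(y(3), -2) + ((-81 - 101)/187 + 183/205) = (-8 - 2) + ((-81 - 101)/187 + 183/205) = -10 + (-182*1/187 + 183*(1/205)) = -10 + (-182/187 + 183/205) = -10 - 3089/38335 = -386439/38335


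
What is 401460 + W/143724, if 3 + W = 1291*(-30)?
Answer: 19233132769/47908 ≈ 4.0146e+5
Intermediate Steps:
W = -38733 (W = -3 + 1291*(-30) = -3 - 38730 = -38733)
401460 + W/143724 = 401460 - 38733/143724 = 401460 - 38733*1/143724 = 401460 - 12911/47908 = 19233132769/47908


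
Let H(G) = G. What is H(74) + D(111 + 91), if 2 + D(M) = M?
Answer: 274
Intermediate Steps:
D(M) = -2 + M
H(74) + D(111 + 91) = 74 + (-2 + (111 + 91)) = 74 + (-2 + 202) = 74 + 200 = 274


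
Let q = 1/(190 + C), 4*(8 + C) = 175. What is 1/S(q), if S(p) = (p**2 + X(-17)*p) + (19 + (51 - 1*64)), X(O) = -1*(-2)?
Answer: 815409/4899694 ≈ 0.16642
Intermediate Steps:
C = 143/4 (C = -8 + (1/4)*175 = -8 + 175/4 = 143/4 ≈ 35.750)
X(O) = 2
q = 4/903 (q = 1/(190 + 143/4) = 1/(903/4) = 4/903 ≈ 0.0044297)
S(p) = 6 + p**2 + 2*p (S(p) = (p**2 + 2*p) + (19 + (51 - 1*64)) = (p**2 + 2*p) + (19 + (51 - 64)) = (p**2 + 2*p) + (19 - 13) = (p**2 + 2*p) + 6 = 6 + p**2 + 2*p)
1/S(q) = 1/(6 + (4/903)**2 + 2*(4/903)) = 1/(6 + 16/815409 + 8/903) = 1/(4899694/815409) = 815409/4899694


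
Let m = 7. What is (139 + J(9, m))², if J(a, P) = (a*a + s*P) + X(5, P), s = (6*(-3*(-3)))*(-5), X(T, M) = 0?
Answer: 2788900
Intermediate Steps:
s = -270 (s = (6*9)*(-5) = 54*(-5) = -270)
J(a, P) = a² - 270*P (J(a, P) = (a*a - 270*P) + 0 = (a² - 270*P) + 0 = a² - 270*P)
(139 + J(9, m))² = (139 + (9² - 270*7))² = (139 + (81 - 1890))² = (139 - 1809)² = (-1670)² = 2788900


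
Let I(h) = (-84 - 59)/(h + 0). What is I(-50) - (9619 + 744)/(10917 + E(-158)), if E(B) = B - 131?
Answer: 500827/265700 ≈ 1.8849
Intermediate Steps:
E(B) = -131 + B
I(h) = -143/h
I(-50) - (9619 + 744)/(10917 + E(-158)) = -143/(-50) - (9619 + 744)/(10917 + (-131 - 158)) = -143*(-1/50) - 10363/(10917 - 289) = 143/50 - 10363/10628 = 500827/265700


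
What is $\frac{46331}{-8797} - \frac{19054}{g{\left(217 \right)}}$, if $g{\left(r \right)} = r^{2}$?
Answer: $- \frac{335614071}{59177419} \approx -5.6713$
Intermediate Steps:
$\frac{46331}{-8797} - \frac{19054}{g{\left(217 \right)}} = \frac{46331}{-8797} - \frac{19054}{217^{2}} = 46331 \left(- \frac{1}{8797}\right) - \frac{19054}{47089} = - \frac{46331}{8797} - \frac{2722}{6727} = - \frac{335614071}{59177419}$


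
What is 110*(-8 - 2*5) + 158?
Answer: -1822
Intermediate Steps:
110*(-8 - 2*5) + 158 = 110*(-8 - 1*10) + 158 = 110*(-8 - 10) + 158 = 110*(-18) + 158 = -1980 + 158 = -1822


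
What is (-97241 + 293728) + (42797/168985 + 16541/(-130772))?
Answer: 4342072032414939/22098506420 ≈ 1.9649e+5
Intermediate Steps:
(-97241 + 293728) + (42797/168985 + 16541/(-130772)) = 196487 + (42797*(1/168985) + 16541*(-1/130772)) = 196487 + (42797/168985 - 16541/130772) = 196487 + 2801468399/22098506420 = 4342072032414939/22098506420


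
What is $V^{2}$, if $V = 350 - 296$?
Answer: $2916$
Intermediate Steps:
$V = 54$
$V^{2} = 54^{2} = 2916$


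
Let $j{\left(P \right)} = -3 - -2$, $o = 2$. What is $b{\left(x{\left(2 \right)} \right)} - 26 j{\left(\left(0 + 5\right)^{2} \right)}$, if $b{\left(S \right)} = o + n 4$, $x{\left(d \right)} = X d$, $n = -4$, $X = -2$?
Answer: $12$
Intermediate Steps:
$x{\left(d \right)} = - 2 d$
$j{\left(P \right)} = -1$ ($j{\left(P \right)} = -3 + 2 = -1$)
$b{\left(S \right)} = -14$ ($b{\left(S \right)} = 2 - 16 = -14$)
$b{\left(x{\left(2 \right)} \right)} - 26 j{\left(\left(0 + 5\right)^{2} \right)} = -14 - -26 = -14 + 26 = 12$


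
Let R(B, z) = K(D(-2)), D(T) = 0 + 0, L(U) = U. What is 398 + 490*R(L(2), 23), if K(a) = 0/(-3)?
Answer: 398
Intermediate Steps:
D(T) = 0
K(a) = 0 (K(a) = 0*(-⅓) = 0)
R(B, z) = 0
398 + 490*R(L(2), 23) = 398 + 490*0 = 398 + 0 = 398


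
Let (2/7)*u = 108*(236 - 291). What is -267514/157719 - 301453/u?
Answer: 13994416549/1092992670 ≈ 12.804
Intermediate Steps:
u = -20790 (u = 7*(108*(236 - 291))/2 = 7*(108*(-55))/2 = (7/2)*(-5940) = -20790)
-267514/157719 - 301453/u = -267514/157719 - 301453/(-20790) = -267514*1/157719 - 301453*(-1/20790) = -267514/157719 + 301453/20790 = 13994416549/1092992670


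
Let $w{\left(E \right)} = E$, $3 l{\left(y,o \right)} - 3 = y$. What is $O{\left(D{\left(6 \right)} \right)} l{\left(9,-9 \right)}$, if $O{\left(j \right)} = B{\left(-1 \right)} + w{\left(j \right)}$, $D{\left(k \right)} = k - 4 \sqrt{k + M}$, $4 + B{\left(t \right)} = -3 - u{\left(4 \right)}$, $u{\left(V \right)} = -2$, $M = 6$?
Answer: $4 - 32 \sqrt{3} \approx -51.426$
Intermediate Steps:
$l{\left(y,o \right)} = 1 + \frac{y}{3}$
$B{\left(t \right)} = -5$ ($B{\left(t \right)} = -4 - 1 = -5$)
$D{\left(k \right)} = k - 4 \sqrt{6 + k}$ ($D{\left(k \right)} = k - 4 \sqrt{k + 6} = k - 4 \sqrt{6 + k}$)
$O{\left(j \right)} = -5 + j$
$O{\left(D{\left(6 \right)} \right)} l{\left(9,-9 \right)} = \left(-5 + \left(6 - 4 \sqrt{6 + 6}\right)\right) \left(1 + \frac{1}{3} \cdot 9\right) = \left(-5 + \left(6 - 4 \sqrt{12}\right)\right) \left(1 + 3\right) = \left(-5 + \left(6 - 4 \cdot 2 \sqrt{3}\right)\right) 4 = \left(-5 + \left(6 - 8 \sqrt{3}\right)\right) 4 = \left(1 - 8 \sqrt{3}\right) 4 = 4 - 32 \sqrt{3}$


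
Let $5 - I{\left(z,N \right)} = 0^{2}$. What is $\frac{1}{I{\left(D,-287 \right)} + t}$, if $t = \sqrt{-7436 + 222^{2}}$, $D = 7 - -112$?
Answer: $- \frac{5}{41823} + \frac{2 \sqrt{10462}}{41823} \approx 0.0047717$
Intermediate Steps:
$D = 119$ ($D = 7 + 112 = 119$)
$I{\left(z,N \right)} = 5$ ($I{\left(z,N \right)} = 5 - 0^{2} = 5 - 0 = 5 + 0 = 5$)
$t = 2 \sqrt{10462}$ ($t = \sqrt{-7436 + 49284} = \sqrt{41848} = 2 \sqrt{10462} \approx 204.57$)
$\frac{1}{I{\left(D,-287 \right)} + t} = \frac{1}{5 + 2 \sqrt{10462}}$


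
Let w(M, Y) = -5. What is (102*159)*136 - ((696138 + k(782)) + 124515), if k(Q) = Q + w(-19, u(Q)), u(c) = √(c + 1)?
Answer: 1384218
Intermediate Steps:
u(c) = √(1 + c)
k(Q) = -5 + Q (k(Q) = Q - 5 = -5 + Q)
(102*159)*136 - ((696138 + k(782)) + 124515) = (102*159)*136 - ((696138 + (-5 + 782)) + 124515) = 16218*136 - ((696138 + 777) + 124515) = 2205648 - (696915 + 124515) = 2205648 - 1*821430 = 2205648 - 821430 = 1384218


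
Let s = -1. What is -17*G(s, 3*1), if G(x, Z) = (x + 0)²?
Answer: -17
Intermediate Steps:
G(x, Z) = x²
-17*G(s, 3*1) = -17*(-1)² = -17*1 = -17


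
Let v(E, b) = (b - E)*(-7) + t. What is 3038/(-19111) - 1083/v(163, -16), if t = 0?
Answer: -24503827/23946083 ≈ -1.0233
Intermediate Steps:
v(E, b) = -7*b + 7*E (v(E, b) = (b - E)*(-7) + 0 = (-7*b + 7*E) + 0 = -7*b + 7*E)
3038/(-19111) - 1083/v(163, -16) = 3038/(-19111) - 1083/(-7*(-16) + 7*163) = 3038*(-1/19111) - 1083/(112 + 1141) = -3038/19111 - 1083/1253 = -24503827/23946083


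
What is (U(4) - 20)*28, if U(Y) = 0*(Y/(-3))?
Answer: -560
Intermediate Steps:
U(Y) = 0 (U(Y) = 0*(Y*(-⅓)) = 0*(-Y/3) = 0)
(U(4) - 20)*28 = (0 - 20)*28 = -20*28 = -560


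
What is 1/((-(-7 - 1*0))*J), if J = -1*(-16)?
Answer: 1/112 ≈ 0.0089286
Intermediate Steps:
J = 16
1/((-(-7 - 1*0))*J) = 1/(-(-7 - 1*0)*16) = 1/(-(-7 + 0)*16) = 1/(-1*(-7)*16) = 1/(7*16) = 1/112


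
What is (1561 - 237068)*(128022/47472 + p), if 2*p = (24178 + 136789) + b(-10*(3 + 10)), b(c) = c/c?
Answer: -149973388122715/7912 ≈ -1.8955e+10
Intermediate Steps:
b(c) = 1
p = 80484 (p = ((24178 + 136789) + 1)/2 = (160967 + 1)/2 = (½)*160968 = 80484)
(1561 - 237068)*(128022/47472 + p) = (1561 - 237068)*(128022/47472 + 80484) = -235507*(128022*(1/47472) + 80484) = -235507*(21337/7912 + 80484) = -235507*636810745/7912 = -149973388122715/7912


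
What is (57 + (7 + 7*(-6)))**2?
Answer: 484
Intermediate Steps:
(57 + (7 + 7*(-6)))**2 = (57 + (7 - 42))**2 = (57 - 35)**2 = 22**2 = 484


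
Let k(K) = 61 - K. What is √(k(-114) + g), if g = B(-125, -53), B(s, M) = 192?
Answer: √367 ≈ 19.157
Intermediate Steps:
g = 192
√(k(-114) + g) = √((61 - 1*(-114)) + 192) = √((61 + 114) + 192) = √(175 + 192) = √367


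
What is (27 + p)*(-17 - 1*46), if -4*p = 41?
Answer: -4221/4 ≈ -1055.3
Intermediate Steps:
p = -41/4 (p = -¼*41 = -41/4 ≈ -10.250)
(27 + p)*(-17 - 1*46) = (27 - 41/4)*(-17 - 1*46) = 67*(-17 - 46)/4 = (67/4)*(-63) = -4221/4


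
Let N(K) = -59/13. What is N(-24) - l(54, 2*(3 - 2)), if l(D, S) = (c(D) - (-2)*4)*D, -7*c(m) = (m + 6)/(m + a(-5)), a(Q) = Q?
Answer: -1904405/4459 ≈ -427.09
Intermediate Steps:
c(m) = -(6 + m)/(7*(-5 + m)) (c(m) = -(m + 6)/(7*(m - 5)) = -(6 + m)/(7*(-5 + m)))
N(K) = -59/13 (N(K) = -59*1/13 = -59/13)
l(D, S) = D*(8 + (-6 - D)/(7*(-5 + D))) (l(D, S) = ((-6 - D)/(7*(-5 + D)) - (-2)*4)*D = ((-6 - D)/(7*(-5 + D)) - 1*(-8))*D = ((-6 - D)/(7*(-5 + D)) + 8)*D = (8 + (-6 - D)/(7*(-5 + D)))*D = D*(8 + (-6 - D)/(7*(-5 + D))))
N(-24) - l(54, 2*(3 - 2)) = -59/13 - 11*54*(-26 + 5*54)/(7*(-5 + 54)) = -59/13 - 11*54*(-26 + 270)/(7*49) = -59/13 - 11*54*244/(7*49) = -59/13 - 1*144936/343 = -59/13 - 144936/343 = -1904405/4459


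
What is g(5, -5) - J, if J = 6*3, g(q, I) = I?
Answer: -23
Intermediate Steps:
J = 18
g(5, -5) - J = -5 - 1*18 = -5 - 18 = -23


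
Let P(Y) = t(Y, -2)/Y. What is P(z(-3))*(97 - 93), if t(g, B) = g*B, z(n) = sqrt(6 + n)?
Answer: -8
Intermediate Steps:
t(g, B) = B*g
P(Y) = -2 (P(Y) = (-2*Y)/Y = -2)
P(z(-3))*(97 - 93) = -2*(97 - 93) = -2*4 = -8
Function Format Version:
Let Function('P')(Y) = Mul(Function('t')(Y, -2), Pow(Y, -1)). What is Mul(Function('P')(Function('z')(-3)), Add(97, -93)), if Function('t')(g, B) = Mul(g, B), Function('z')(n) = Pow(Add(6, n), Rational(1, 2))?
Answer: -8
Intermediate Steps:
Function('t')(g, B) = Mul(B, g)
Function('P')(Y) = -2 (Function('P')(Y) = Mul(Mul(-2, Y), Pow(Y, -1)) = -2)
Mul(Function('P')(Function('z')(-3)), Add(97, -93)) = Mul(-2, Add(97, -93)) = Mul(-2, 4) = -8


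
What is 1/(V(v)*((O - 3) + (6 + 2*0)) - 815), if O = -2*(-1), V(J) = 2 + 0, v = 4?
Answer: -1/805 ≈ -0.0012422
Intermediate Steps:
V(J) = 2
O = 2
1/(V(v)*((O - 3) + (6 + 2*0)) - 815) = 1/(2*((2 - 3) + (6 + 2*0)) - 815) = 1/(2*(-1 + (6 + 0)) - 815) = 1/(2*(-1 + 6) - 815) = 1/(2*5 - 815) = 1/(10 - 815) = 1/(-805) = -1/805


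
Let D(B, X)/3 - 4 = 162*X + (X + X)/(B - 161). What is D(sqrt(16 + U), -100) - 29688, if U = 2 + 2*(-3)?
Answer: -2027956284/25909 + 1200*sqrt(3)/25909 ≈ -78272.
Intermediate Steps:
U = -4 (U = 2 - 6 = -4)
D(B, X) = 12 + 486*X + 6*X/(-161 + B) (D(B, X) = 12 + 3*(162*X + (X + X)/(B - 161)) = 12 + 3*(162*X + (2*X)/(-161 + B)) = 12 + 3*(162*X + 2*X/(-161 + B)) = 12 + (486*X + 6*X/(-161 + B)) = 12 + 486*X + 6*X/(-161 + B))
D(sqrt(16 + U), -100) - 29688 = 6*(-322 - 13040*(-100) + 2*sqrt(16 - 4) + 81*sqrt(16 - 4)*(-100))/(-161 + sqrt(16 - 4)) - 29688 = 6*(-322 + 1304000 + 2*sqrt(12) + 81*sqrt(12)*(-100))/(-161 + sqrt(12)) - 29688 = 6*(-322 + 1304000 + 2*(2*sqrt(3)) + 81*(2*sqrt(3))*(-100))/(-161 + 2*sqrt(3)) - 29688 = 6*(-322 + 1304000 + 4*sqrt(3) - 16200*sqrt(3))/(-161 + 2*sqrt(3)) - 29688 = 6*(1303678 - 16196*sqrt(3))/(-161 + 2*sqrt(3)) - 29688 = -29688 + 6*(1303678 - 16196*sqrt(3))/(-161 + 2*sqrt(3))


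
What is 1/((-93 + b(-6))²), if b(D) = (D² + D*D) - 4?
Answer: 1/625 ≈ 0.0016000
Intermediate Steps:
b(D) = -4 + 2*D² (b(D) = (D² + D²) - 4 = 2*D² - 4 = -4 + 2*D²)
1/((-93 + b(-6))²) = 1/((-93 + (-4 + 2*(-6)²))²) = 1/((-93 + (-4 + 2*36))²) = 1/((-93 + (-4 + 72))²) = 1/((-93 + 68)²) = 1/((-25)²) = 1/625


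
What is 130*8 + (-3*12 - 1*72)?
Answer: 932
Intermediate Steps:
130*8 + (-3*12 - 1*72) = 1040 + (-36 - 72) = 1040 - 108 = 932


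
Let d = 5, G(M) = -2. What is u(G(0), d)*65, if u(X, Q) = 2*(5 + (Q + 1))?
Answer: 1430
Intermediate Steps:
u(X, Q) = 12 + 2*Q (u(X, Q) = 2*(5 + (1 + Q)) = 2*(6 + Q) = 12 + 2*Q)
u(G(0), d)*65 = (12 + 2*5)*65 = (12 + 10)*65 = 22*65 = 1430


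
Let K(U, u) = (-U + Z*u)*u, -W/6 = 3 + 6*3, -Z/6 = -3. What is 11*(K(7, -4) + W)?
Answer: 2090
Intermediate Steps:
Z = 18 (Z = -6*(-3) = 18)
W = -126 (W = -6*(3 + 6*3) = -6*(3 + 18) = -6*21 = -126)
K(U, u) = u*(-U + 18*u) (K(U, u) = (-U + 18*u)*u = u*(-U + 18*u))
11*(K(7, -4) + W) = 11*(-4*(-1*7 + 18*(-4)) - 126) = 11*(-4*(-7 - 72) - 126) = 11*(-4*(-79) - 126) = 11*(316 - 126) = 11*190 = 2090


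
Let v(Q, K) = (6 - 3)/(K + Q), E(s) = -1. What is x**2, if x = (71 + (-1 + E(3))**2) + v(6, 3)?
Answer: 51076/9 ≈ 5675.1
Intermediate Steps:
v(Q, K) = 3/(K + Q)
x = 226/3 (x = (71 + (-1 - 1)**2) + 3/(3 + 6) = (71 + (-2)**2) + 3/9 = (71 + 4) + 3*(1/9) = 75 + 1/3 = 226/3 ≈ 75.333)
x**2 = (226/3)**2 = 51076/9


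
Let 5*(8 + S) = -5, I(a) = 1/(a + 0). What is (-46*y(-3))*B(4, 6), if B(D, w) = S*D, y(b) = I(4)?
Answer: 414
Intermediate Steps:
I(a) = 1/a
S = -9 (S = -8 + (⅕)*(-5) = -8 - 1 = -9)
y(b) = ¼ (y(b) = 1/4 = ¼)
B(D, w) = -9*D
(-46*y(-3))*B(4, 6) = (-46*¼)*(-9*4) = -23/2*(-36) = 414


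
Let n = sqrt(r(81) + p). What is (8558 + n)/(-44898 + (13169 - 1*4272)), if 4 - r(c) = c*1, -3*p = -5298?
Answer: -8558/36001 - sqrt(1689)/36001 ≈ -0.23886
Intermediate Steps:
p = 1766 (p = -1/3*(-5298) = 1766)
r(c) = 4 - c
n = sqrt(1689) (n = sqrt((4 - 1*81) + 1766) = sqrt((4 - 81) + 1766) = sqrt(-77 + 1766) = sqrt(1689) ≈ 41.097)
(8558 + n)/(-44898 + (13169 - 1*4272)) = (8558 + sqrt(1689))/(-44898 + (13169 - 1*4272)) = (8558 + sqrt(1689))/(-44898 + (13169 - 4272)) = (8558 + sqrt(1689))/(-44898 + 8897) = (8558 + sqrt(1689))/(-36001) = (8558 + sqrt(1689))*(-1/36001) = -8558/36001 - sqrt(1689)/36001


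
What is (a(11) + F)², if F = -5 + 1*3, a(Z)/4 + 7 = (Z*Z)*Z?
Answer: 28026436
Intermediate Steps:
a(Z) = -28 + 4*Z³ (a(Z) = -28 + 4*((Z*Z)*Z) = -28 + 4*(Z²*Z) = -28 + 4*Z³)
F = -2 (F = -5 + 3 = -2)
(a(11) + F)² = ((-28 + 4*11³) - 2)² = ((-28 + 4*1331) - 2)² = ((-28 + 5324) - 2)² = (5296 - 2)² = 5294² = 28026436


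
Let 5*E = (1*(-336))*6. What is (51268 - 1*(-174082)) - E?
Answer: 1128766/5 ≈ 2.2575e+5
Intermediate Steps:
E = -2016/5 (E = ((1*(-336))*6)/5 = (-336*6)/5 = (1/5)*(-2016) = -2016/5 ≈ -403.20)
(51268 - 1*(-174082)) - E = (51268 - 1*(-174082)) - 1*(-2016/5) = (51268 + 174082) + 2016/5 = 225350 + 2016/5 = 1128766/5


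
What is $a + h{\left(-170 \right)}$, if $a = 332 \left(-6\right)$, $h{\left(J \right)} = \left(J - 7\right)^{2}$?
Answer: $29337$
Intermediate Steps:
$h{\left(J \right)} = \left(-7 + J\right)^{2}$
$a = -1992$
$a + h{\left(-170 \right)} = -1992 + \left(-7 - 170\right)^{2} = -1992 + \left(-177\right)^{2} = -1992 + 31329 = 29337$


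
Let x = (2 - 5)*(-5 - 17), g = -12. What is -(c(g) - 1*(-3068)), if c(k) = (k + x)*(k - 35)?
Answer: -530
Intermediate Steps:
x = 66 (x = -3*(-22) = 66)
c(k) = (-35 + k)*(66 + k) (c(k) = (k + 66)*(k - 35) = (66 + k)*(-35 + k) = (-35 + k)*(66 + k))
-(c(g) - 1*(-3068)) = -((-2310 + (-12)² + 31*(-12)) - 1*(-3068)) = -((-2310 + 144 - 372) + 3068) = -(-2538 + 3068) = -1*530 = -530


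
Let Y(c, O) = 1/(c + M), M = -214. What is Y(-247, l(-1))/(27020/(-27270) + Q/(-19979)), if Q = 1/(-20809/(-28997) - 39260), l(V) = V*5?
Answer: 20674406707445421/9443526145436507653 ≈ 0.0021893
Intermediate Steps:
l(V) = 5*V
Y(c, O) = 1/(-214 + c) (Y(c, O) = 1/(c - 214) = 1/(-214 + c))
Q = -28997/1138401411 (Q = 1/(-20809*(-1/28997) - 39260) = 1/(20809/28997 - 39260) = 1/(-1138401411/28997) = -28997/1138401411 ≈ -2.5472e-5)
Y(-247, l(-1))/(27020/(-27270) + Q/(-19979)) = 1/((-214 - 247)*(27020/(-27270) - 28997/1138401411/(-19979))) = 1/((-461)*(27020*(-1/27270) - 28997/1138401411*(-1/19979))) = -1/(461*(-2702/2727 + 28997/22744121790369)) = -1/(461*(-20484872332834073/20674406707445421)) = -1/461*(-20674406707445421/20484872332834073) = 20674406707445421/9443526145436507653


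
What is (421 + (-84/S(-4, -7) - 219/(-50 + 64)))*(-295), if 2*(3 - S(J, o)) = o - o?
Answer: -1558485/14 ≈ -1.1132e+5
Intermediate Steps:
S(J, o) = 3 (S(J, o) = 3 - (o - o)/2 = 3 - ½*0 = 3 + 0 = 3)
(421 + (-84/S(-4, -7) - 219/(-50 + 64)))*(-295) = (421 + (-84/3 - 219/(-50 + 64)))*(-295) = (421 + (-84*⅓ - 219/14))*(-295) = (421 + (-28 - 219*1/14))*(-295) = (421 + (-28 - 219/14))*(-295) = (421 - 611/14)*(-295) = (5283/14)*(-295) = -1558485/14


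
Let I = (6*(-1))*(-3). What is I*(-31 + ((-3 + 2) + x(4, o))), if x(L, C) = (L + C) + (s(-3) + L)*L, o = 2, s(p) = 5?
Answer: 180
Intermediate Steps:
I = 18 (I = -6*(-3) = 18)
x(L, C) = C + L + L*(5 + L) (x(L, C) = (L + C) + (5 + L)*L = (C + L) + L*(5 + L) = C + L + L*(5 + L))
I*(-31 + ((-3 + 2) + x(4, o))) = 18*(-31 + ((-3 + 2) + (2 + 4**2 + 6*4))) = 18*(-31 + (-1 + (2 + 16 + 24))) = 18*(-31 + (-1 + 42)) = 18*(-31 + 41) = 18*10 = 180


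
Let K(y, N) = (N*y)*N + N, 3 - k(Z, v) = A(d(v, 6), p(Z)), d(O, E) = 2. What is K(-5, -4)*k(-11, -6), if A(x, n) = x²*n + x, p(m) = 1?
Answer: 252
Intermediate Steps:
A(x, n) = x + n*x² (A(x, n) = n*x² + x = x + n*x²)
k(Z, v) = -3 (k(Z, v) = 3 - 2*(1 + 1*2) = 3 - 2*(1 + 2) = 3 - 2*3 = 3 - 1*6 = 3 - 6 = -3)
K(y, N) = N + y*N² (K(y, N) = y*N² + N = N + y*N²)
K(-5, -4)*k(-11, -6) = -4*(1 - 4*(-5))*(-3) = -4*(1 + 20)*(-3) = -4*21*(-3) = -84*(-3) = 252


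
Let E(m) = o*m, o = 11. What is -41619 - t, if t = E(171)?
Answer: -43500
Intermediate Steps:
E(m) = 11*m
t = 1881 (t = 11*171 = 1881)
-41619 - t = -41619 - 1*1881 = -41619 - 1881 = -43500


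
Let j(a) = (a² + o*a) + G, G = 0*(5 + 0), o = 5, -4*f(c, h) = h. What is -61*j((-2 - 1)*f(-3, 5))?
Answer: -32025/16 ≈ -2001.6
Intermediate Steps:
f(c, h) = -h/4
G = 0 (G = 0*5 = 0)
j(a) = a² + 5*a (j(a) = (a² + 5*a) + 0 = a² + 5*a)
-61*j((-2 - 1)*f(-3, 5)) = -61*(-2 - 1)*(-¼*5)*(5 + (-2 - 1)*(-¼*5)) = -61*(-3*(-5/4))*(5 - 3*(-5/4)) = -915*(5 + 15/4)/4 = -915*35/(4*4) = -61*525/16 = -32025/16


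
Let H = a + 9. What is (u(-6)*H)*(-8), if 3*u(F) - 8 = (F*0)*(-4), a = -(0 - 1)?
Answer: -640/3 ≈ -213.33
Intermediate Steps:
a = 1 (a = -1*(-1) = 1)
u(F) = 8/3 (u(F) = 8/3 + ((F*0)*(-4))/3 = 8/3 + (0*(-4))/3 = 8/3 + (⅓)*0 = 8/3 + 0 = 8/3)
H = 10 (H = 1 + 9 = 10)
(u(-6)*H)*(-8) = ((8/3)*10)*(-8) = (80/3)*(-8) = -640/3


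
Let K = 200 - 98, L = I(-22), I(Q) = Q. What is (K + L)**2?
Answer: 6400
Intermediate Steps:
L = -22
K = 102
(K + L)**2 = (102 - 22)**2 = 80**2 = 6400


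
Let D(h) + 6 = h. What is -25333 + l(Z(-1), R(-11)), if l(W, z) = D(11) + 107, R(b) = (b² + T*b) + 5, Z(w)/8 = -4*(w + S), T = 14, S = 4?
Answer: -25221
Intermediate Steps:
D(h) = -6 + h
Z(w) = -128 - 32*w (Z(w) = 8*(-4*(w + 4)) = 8*(-4*(4 + w)) = 8*(-16 - 4*w) = -128 - 32*w)
R(b) = 5 + b² + 14*b (R(b) = (b² + 14*b) + 5 = 5 + b² + 14*b)
l(W, z) = 112 (l(W, z) = (-6 + 11) + 107 = 5 + 107 = 112)
-25333 + l(Z(-1), R(-11)) = -25333 + 112 = -25221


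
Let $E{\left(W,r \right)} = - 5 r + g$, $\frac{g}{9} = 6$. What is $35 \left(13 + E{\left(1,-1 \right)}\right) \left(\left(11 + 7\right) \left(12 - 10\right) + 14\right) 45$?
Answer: $5670000$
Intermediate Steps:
$g = 54$ ($g = 9 \cdot 6 = 54$)
$E{\left(W,r \right)} = 54 - 5 r$ ($E{\left(W,r \right)} = - 5 r + 54 = 54 - 5 r$)
$35 \left(13 + E{\left(1,-1 \right)}\right) \left(\left(11 + 7\right) \left(12 - 10\right) + 14\right) 45 = 35 \left(13 + \left(54 - -5\right)\right) \left(\left(11 + 7\right) \left(12 - 10\right) + 14\right) 45 = 35 \left(13 + \left(54 + 5\right)\right) \left(18 \cdot 2 + 14\right) 45 = 35 \left(13 + 59\right) \left(36 + 14\right) 45 = 35 \cdot 72 \cdot 50 \cdot 45 = 35 \cdot 3600 \cdot 45 = 126000 \cdot 45 = 5670000$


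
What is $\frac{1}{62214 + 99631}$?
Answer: $\frac{1}{161845} \approx 6.1788 \cdot 10^{-6}$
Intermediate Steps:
$\frac{1}{62214 + 99631} = \frac{1}{161845}$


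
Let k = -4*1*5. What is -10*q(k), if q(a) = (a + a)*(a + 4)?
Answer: -6400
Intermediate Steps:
k = -20 (k = -4*5 = -20)
q(a) = 2*a*(4 + a) (q(a) = (2*a)*(4 + a) = 2*a*(4 + a))
-10*q(k) = -20*(-20)*(4 - 20) = -20*(-20)*(-16) = -10*640 = -6400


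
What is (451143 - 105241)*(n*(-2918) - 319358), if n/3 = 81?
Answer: -355736685664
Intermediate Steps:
n = 243 (n = 3*81 = 243)
(451143 - 105241)*(n*(-2918) - 319358) = (451143 - 105241)*(243*(-2918) - 319358) = 345902*(-709074 - 319358) = 345902*(-1028432) = -355736685664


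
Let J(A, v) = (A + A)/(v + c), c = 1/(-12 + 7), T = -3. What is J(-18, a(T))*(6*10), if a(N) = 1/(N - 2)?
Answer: 5400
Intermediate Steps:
a(N) = 1/(-2 + N)
c = -1/5 (c = 1/(-5) = -1/5 ≈ -0.20000)
J(A, v) = 2*A/(-1/5 + v) (J(A, v) = (A + A)/(v - 1/5) = (2*A)/(-1/5 + v) = 2*A/(-1/5 + v))
J(-18, a(T))*(6*10) = (10*(-18)/(-1 + 5/(-2 - 3)))*(6*10) = (10*(-18)/(-1 + 5/(-5)))*60 = (10*(-18)/(-1 + 5*(-1/5)))*60 = (10*(-18)/(-1 - 1))*60 = (10*(-18)/(-2))*60 = (10*(-18)*(-1/2))*60 = 90*60 = 5400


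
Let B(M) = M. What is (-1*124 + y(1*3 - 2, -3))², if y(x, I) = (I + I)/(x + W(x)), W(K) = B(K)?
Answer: 16129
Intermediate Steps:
W(K) = K
y(x, I) = I/x (y(x, I) = (I + I)/(x + x) = (2*I)/((2*x)) = (2*I)*(1/(2*x)) = I/x)
(-1*124 + y(1*3 - 2, -3))² = (-1*124 - 3/(1*3 - 2))² = (-124 - 3/(3 - 2))² = (-124 - 3/1)² = (-124 - 3*1)² = (-124 - 3)² = (-127)² = 16129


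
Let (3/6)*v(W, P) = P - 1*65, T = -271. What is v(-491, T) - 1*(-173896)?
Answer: 173224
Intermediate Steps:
v(W, P) = -130 + 2*P (v(W, P) = 2*(P - 1*65) = 2*(P - 65) = 2*(-65 + P) = -130 + 2*P)
v(-491, T) - 1*(-173896) = (-130 + 2*(-271)) - 1*(-173896) = (-130 - 542) + 173896 = -672 + 173896 = 173224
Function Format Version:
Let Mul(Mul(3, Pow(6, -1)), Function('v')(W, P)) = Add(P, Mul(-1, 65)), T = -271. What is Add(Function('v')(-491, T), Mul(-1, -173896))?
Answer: 173224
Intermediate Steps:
Function('v')(W, P) = Add(-130, Mul(2, P)) (Function('v')(W, P) = Mul(2, Add(P, Mul(-1, 65))) = Mul(2, Add(P, -65)) = Mul(2, Add(-65, P)) = Add(-130, Mul(2, P)))
Add(Function('v')(-491, T), Mul(-1, -173896)) = Add(Add(-130, Mul(2, -271)), Mul(-1, -173896)) = Add(Add(-130, -542), 173896) = Add(-672, 173896) = 173224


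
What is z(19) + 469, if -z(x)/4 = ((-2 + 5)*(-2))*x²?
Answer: 9133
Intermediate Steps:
z(x) = 24*x² (z(x) = -4*(-2 + 5)*(-2)*x² = -4*3*(-2)*x² = -(-24)*x² = 24*x²)
z(19) + 469 = 24*19² + 469 = 24*361 + 469 = 8664 + 469 = 9133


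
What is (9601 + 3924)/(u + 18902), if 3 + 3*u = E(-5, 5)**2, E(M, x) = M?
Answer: 40575/56728 ≈ 0.71525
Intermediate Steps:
u = 22/3 (u = -1 + (1/3)*(-5)**2 = -1 + (1/3)*25 = -1 + 25/3 = 22/3 ≈ 7.3333)
(9601 + 3924)/(u + 18902) = (9601 + 3924)/(22/3 + 18902) = 13525/(56728/3) = 13525*(3/56728) = 40575/56728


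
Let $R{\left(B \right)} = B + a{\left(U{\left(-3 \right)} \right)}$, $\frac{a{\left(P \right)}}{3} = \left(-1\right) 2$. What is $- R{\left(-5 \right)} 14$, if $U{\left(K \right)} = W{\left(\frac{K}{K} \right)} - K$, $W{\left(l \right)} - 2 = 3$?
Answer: $154$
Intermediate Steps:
$W{\left(l \right)} = 5$ ($W{\left(l \right)} = 2 + 3 = 5$)
$U{\left(K \right)} = 5 - K$
$a{\left(P \right)} = -6$ ($a{\left(P \right)} = 3 \left(\left(-1\right) 2\right) = 3 \left(-2\right) = -6$)
$R{\left(B \right)} = -6 + B$ ($R{\left(B \right)} = B - 6 = -6 + B$)
$- R{\left(-5 \right)} 14 = - \left(-6 - 5\right) 14 = - \left(-11\right) 14 = \left(-1\right) \left(-154\right) = 154$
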